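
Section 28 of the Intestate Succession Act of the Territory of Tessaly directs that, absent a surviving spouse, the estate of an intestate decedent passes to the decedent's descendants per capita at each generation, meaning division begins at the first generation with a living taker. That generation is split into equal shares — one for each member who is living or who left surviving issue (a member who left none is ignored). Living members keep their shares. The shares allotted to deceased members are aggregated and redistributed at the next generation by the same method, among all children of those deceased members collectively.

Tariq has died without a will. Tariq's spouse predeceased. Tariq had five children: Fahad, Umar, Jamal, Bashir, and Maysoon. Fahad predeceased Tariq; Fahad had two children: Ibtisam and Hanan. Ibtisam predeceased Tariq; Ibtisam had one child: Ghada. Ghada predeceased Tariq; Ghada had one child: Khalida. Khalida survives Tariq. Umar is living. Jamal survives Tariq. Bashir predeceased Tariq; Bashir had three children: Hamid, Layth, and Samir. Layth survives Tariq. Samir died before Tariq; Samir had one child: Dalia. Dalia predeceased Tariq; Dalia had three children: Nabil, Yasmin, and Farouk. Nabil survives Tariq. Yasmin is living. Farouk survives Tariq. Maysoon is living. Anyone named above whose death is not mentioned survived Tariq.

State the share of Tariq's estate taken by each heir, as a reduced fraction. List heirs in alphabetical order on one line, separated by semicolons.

There is no surviving spouse, so the entire estate passes to Tariq's descendants per capita at each generation.
At generation 1 (Fahad, Umar, Jamal, Bashir, Maysoon) there are 5 shares of (1)/5 = 1/5 each.
Living: Umar, Jamal, and Maysoon — each takes 1/5.
Deceased: Fahad and Bashir. Their combined 2/5 is pooled and carried to generation 2.
At generation 2 (Ibtisam, Hanan, Hamid, Layth, Samir) there are 5 shares of (2/5)/5 = 2/25 each.
Living: Hanan, Hamid, and Layth — each takes 2/25.
Deceased: Ibtisam and Samir. Their combined 4/25 is pooled and carried to generation 3.
At generation 3 (Ghada, Dalia) there are 2 shares of (4/25)/2 = 2/25 each.
Deceased: Ghada and Dalia. Their combined 4/25 is pooled and carried to generation 4.
At generation 4 (Khalida, Nabil, Yasmin, Farouk) there are 4 shares of (4/25)/4 = 1/25 each.
Living: Khalida, Nabil, Yasmin, and Farouk — each takes 1/25.

Farouk 1/25; Hamid 2/25; Hanan 2/25; Jamal 1/5; Khalida 1/25; Layth 2/25; Maysoon 1/5; Nabil 1/25; Umar 1/5; Yasmin 1/25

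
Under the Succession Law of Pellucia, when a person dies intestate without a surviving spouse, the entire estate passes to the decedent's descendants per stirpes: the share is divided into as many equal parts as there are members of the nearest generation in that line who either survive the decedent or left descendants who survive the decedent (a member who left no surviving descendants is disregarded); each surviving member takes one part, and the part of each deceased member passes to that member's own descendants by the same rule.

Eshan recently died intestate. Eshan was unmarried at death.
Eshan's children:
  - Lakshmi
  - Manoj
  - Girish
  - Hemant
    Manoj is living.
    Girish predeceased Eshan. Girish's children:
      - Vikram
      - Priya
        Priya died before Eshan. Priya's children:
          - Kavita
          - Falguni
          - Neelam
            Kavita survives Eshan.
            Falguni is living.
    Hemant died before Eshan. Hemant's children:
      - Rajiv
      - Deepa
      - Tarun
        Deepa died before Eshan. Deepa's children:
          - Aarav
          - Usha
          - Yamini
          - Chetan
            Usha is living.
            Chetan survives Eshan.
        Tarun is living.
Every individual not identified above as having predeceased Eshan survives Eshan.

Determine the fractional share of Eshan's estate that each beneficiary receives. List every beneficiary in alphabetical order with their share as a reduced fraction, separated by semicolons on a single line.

Aarav 1/48; Chetan 1/48; Falguni 1/24; Kavita 1/24; Lakshmi 1/4; Manoj 1/4; Neelam 1/24; Rajiv 1/12; Tarun 1/12; Usha 1/48; Vikram 1/8; Yamini 1/48

There is no surviving spouse, so the entire estate passes to Eshan's descendants per stirpes.
The estate is divided into 4 equal shares of 1/4 among Lakshmi, Manoj, Girish, Hemant.
Lakshmi is living and takes 1/4.
Manoj is living and takes 1/4.
Girish predeceased; the 1/4 allotted to Girish's branch passes to Girish's issue by representation.
The 1/4 is divided into 2 equal shares of 1/8 among Vikram, Priya.
Vikram is living and takes 1/8.
Priya predeceased; the 1/8 allotted to Priya's branch passes to Priya's issue by representation.
The 1/8 is divided into 3 equal shares of 1/24 among Kavita, Falguni, Neelam.
Kavita is living and takes 1/24.
Falguni is living and takes 1/24.
Neelam is living and takes 1/24.
Hemant predeceased; the 1/4 allotted to Hemant's branch passes to Hemant's issue by representation.
The 1/4 is divided into 3 equal shares of 1/12 among Rajiv, Deepa, Tarun.
Rajiv is living and takes 1/12.
Deepa predeceased; the 1/12 allotted to Deepa's branch passes to Deepa's issue by representation.
The 1/12 is divided into 4 equal shares of 1/48 among Aarav, Usha, Yamini, Chetan.
Aarav is living and takes 1/48.
Usha is living and takes 1/48.
Yamini is living and takes 1/48.
Chetan is living and takes 1/48.
Tarun is living and takes 1/12.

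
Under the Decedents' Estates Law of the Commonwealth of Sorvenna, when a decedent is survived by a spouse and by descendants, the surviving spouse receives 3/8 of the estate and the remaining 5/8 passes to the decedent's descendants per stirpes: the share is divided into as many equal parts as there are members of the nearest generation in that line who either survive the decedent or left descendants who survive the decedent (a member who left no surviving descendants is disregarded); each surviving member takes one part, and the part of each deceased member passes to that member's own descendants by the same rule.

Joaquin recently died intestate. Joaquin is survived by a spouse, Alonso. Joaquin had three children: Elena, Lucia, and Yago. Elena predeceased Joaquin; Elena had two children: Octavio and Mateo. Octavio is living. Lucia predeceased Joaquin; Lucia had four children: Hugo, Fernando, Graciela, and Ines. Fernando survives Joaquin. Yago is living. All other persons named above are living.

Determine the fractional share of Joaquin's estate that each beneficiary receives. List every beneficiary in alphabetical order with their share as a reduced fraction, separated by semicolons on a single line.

Alonso, as surviving spouse, takes 3/8.
The remaining 5/8 passes to Joaquin's descendants per stirpes.
The 5/8 is divided into 3 equal shares of 5/24 among Elena, Lucia, Yago.
Elena predeceased; the 5/24 allotted to Elena's branch passes to Elena's issue by representation.
The 5/24 is divided into 2 equal shares of 5/48 among Octavio, Mateo.
Octavio is living and takes 5/48.
Mateo is living and takes 5/48.
Lucia predeceased; the 5/24 allotted to Lucia's branch passes to Lucia's issue by representation.
The 5/24 is divided into 4 equal shares of 5/96 among Hugo, Fernando, Graciela, Ines.
Hugo is living and takes 5/96.
Fernando is living and takes 5/96.
Graciela is living and takes 5/96.
Ines is living and takes 5/96.
Yago is living and takes 5/24.

Alonso 3/8; Fernando 5/96; Graciela 5/96; Hugo 5/96; Ines 5/96; Mateo 5/48; Octavio 5/48; Yago 5/24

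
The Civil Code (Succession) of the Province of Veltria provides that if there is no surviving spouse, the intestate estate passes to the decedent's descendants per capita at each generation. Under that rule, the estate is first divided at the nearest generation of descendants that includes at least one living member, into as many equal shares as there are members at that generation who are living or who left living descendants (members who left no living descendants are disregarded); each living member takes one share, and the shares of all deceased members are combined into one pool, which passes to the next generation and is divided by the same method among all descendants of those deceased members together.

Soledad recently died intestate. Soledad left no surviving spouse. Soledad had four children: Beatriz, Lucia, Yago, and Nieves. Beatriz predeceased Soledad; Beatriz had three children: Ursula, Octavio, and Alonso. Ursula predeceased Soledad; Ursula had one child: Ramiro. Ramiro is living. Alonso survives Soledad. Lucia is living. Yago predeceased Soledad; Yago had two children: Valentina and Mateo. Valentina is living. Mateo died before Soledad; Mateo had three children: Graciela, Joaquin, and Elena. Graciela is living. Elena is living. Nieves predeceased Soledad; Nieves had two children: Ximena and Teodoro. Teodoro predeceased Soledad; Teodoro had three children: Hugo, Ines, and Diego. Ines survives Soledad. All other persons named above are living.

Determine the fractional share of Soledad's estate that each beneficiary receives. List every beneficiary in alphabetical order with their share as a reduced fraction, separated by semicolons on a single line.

Alonso 3/28; Diego 9/196; Elena 9/196; Graciela 9/196; Hugo 9/196; Ines 9/196; Joaquin 9/196; Lucia 1/4; Octavio 3/28; Ramiro 9/196; Valentina 3/28; Ximena 3/28

There is no surviving spouse, so the entire estate passes to Soledad's descendants per capita at each generation.
At generation 1 (Beatriz, Lucia, Yago, Nieves) there are 4 shares of (1)/4 = 1/4 each.
Living: Lucia — each takes 1/4.
Deceased: Beatriz, Yago, and Nieves. Their combined 3/4 is pooled and carried to generation 2.
At generation 2 (Ursula, Octavio, Alonso, Valentina, Mateo, Ximena, Teodoro) there are 7 shares of (3/4)/7 = 3/28 each.
Living: Octavio, Alonso, Valentina, and Ximena — each takes 3/28.
Deceased: Ursula, Mateo, and Teodoro. Their combined 9/28 is pooled and carried to generation 3.
At generation 3 (Ramiro, Graciela, Joaquin, Elena, Hugo, Ines, Diego) there are 7 shares of (9/28)/7 = 9/196 each.
Living: Ramiro, Graciela, Joaquin, Elena, Hugo, Ines, and Diego — each takes 9/196.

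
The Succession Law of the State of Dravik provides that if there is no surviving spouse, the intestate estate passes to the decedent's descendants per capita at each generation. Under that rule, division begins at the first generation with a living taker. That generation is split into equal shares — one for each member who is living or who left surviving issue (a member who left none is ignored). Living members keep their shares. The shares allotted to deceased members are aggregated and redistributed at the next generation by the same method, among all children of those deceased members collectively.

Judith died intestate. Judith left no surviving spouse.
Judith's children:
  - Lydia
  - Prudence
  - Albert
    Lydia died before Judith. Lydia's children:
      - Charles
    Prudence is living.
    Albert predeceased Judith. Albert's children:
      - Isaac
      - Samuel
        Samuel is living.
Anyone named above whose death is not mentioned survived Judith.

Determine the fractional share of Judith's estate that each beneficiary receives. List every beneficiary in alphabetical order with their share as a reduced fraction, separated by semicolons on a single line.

There is no surviving spouse, so the entire estate passes to Judith's descendants per capita at each generation.
At generation 1 (Lydia, Prudence, Albert) there are 3 shares of (1)/3 = 1/3 each.
Living: Prudence — each takes 1/3.
Deceased: Lydia and Albert. Their combined 2/3 is pooled and carried to generation 2.
At generation 2 (Charles, Isaac, Samuel) there are 3 shares of (2/3)/3 = 2/9 each.
Living: Charles, Isaac, and Samuel — each takes 2/9.

Charles 2/9; Isaac 2/9; Prudence 1/3; Samuel 2/9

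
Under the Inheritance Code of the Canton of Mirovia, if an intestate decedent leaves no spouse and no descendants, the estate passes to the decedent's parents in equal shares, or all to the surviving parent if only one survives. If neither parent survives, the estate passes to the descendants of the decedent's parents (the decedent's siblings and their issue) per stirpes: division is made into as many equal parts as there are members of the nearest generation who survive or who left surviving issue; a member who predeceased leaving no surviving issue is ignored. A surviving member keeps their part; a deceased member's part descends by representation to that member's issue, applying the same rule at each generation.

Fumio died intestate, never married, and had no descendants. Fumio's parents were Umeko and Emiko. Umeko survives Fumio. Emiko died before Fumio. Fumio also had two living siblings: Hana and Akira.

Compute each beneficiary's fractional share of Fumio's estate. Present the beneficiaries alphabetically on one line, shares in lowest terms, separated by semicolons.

Umeko 1

Only one parent, Umeko, survives, so Umeko takes the entire estate. The siblings take nothing because a surviving parent has priority.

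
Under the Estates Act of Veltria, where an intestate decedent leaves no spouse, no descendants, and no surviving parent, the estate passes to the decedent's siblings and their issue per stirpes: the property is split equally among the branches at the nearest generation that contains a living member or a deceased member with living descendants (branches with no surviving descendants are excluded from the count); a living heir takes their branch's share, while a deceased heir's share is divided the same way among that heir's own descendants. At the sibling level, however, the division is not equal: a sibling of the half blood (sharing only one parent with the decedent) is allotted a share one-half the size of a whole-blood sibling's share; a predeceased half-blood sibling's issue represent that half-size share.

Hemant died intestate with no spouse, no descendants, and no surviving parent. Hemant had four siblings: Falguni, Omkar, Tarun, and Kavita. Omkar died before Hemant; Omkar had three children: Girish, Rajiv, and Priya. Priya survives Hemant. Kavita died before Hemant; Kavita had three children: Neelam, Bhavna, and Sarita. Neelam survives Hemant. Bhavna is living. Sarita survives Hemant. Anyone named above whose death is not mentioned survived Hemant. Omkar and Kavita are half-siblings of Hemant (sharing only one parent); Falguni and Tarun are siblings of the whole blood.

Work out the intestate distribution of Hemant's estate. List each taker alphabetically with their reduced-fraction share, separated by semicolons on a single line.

Bhavna 1/18; Falguni 1/3; Girish 1/18; Neelam 1/18; Priya 1/18; Rajiv 1/18; Sarita 1/18; Tarun 1/3

No spouse, descendants, or parent survives, so the estate passes to Hemant's siblings per stirpes.
Half-blood siblings count for one-half the weight of whole-blood siblings at the initial division.
Dividing 1 in proportion to weights (total weight 3): Falguni (weight 1) → 1/3; Omkar (weight 1/2) → 1/6; Tarun (weight 1) → 1/3; Kavita (weight 1/2) → 1/6.
Falguni is living and takes 1/3.
Omkar predeceased; the 1/6 allotted to Omkar's branch passes to Omkar's issue by representation.
The 1/6 is divided into 3 equal shares of 1/18 among Girish, Rajiv, Priya.
Girish is living and takes 1/18.
Rajiv is living and takes 1/18.
Priya is living and takes 1/18.
Tarun is living and takes 1/3.
Kavita predeceased; the 1/6 allotted to Kavita's branch passes to Kavita's issue by representation.
The 1/6 is divided into 3 equal shares of 1/18 among Neelam, Bhavna, Sarita.
Neelam is living and takes 1/18.
Bhavna is living and takes 1/18.
Sarita is living and takes 1/18.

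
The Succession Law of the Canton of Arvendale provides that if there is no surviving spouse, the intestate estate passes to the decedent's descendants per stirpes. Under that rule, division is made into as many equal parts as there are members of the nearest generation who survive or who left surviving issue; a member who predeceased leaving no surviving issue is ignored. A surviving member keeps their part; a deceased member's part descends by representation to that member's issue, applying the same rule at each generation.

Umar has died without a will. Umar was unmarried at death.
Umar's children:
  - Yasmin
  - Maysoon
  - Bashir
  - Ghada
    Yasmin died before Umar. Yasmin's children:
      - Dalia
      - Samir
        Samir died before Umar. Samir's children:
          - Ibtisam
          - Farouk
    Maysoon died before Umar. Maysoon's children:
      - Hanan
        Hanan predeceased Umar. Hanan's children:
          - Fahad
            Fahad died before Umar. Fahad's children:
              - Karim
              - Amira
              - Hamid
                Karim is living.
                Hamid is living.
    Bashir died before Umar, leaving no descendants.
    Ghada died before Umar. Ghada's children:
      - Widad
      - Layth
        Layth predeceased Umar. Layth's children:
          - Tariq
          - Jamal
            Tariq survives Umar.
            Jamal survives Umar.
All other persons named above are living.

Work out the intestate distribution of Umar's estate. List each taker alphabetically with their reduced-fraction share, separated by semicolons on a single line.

There is no surviving spouse, so the entire estate passes to Umar's descendants per stirpes.
Bashir left no surviving issue, so that branch lapses and is disregarded.
The estate is divided into 3 equal shares of 1/3 among Yasmin, Maysoon, Ghada.
Yasmin predeceased; the 1/3 allotted to Yasmin's branch passes to Yasmin's issue by representation.
The 1/3 is divided into 2 equal shares of 1/6 among Dalia, Samir.
Dalia is living and takes 1/6.
Samir predeceased; the 1/6 allotted to Samir's branch passes to Samir's issue by representation.
The 1/6 is divided into 2 equal shares of 1/12 among Ibtisam, Farouk.
Ibtisam is living and takes 1/12.
Farouk is living and takes 1/12.
Maysoon predeceased; the 1/3 allotted to Maysoon's branch passes to Maysoon's issue by representation.
Hanan's line is the sole branch at this level, so the full 1/3 passes to Hanan's issue by representation.
Fahad's line is the sole branch at this level, so the full 1/3 passes to Fahad's issue by representation.
The 1/3 is divided into 3 equal shares of 1/9 among Karim, Amira, Hamid.
Karim is living and takes 1/9.
Amira is living and takes 1/9.
Hamid is living and takes 1/9.
Ghada predeceased; the 1/3 allotted to Ghada's branch passes to Ghada's issue by representation.
The 1/3 is divided into 2 equal shares of 1/6 among Widad, Layth.
Widad is living and takes 1/6.
Layth predeceased; the 1/6 allotted to Layth's branch passes to Layth's issue by representation.
The 1/6 is divided into 2 equal shares of 1/12 among Tariq, Jamal.
Tariq is living and takes 1/12.
Jamal is living and takes 1/12.

Amira 1/9; Dalia 1/6; Farouk 1/12; Hamid 1/9; Ibtisam 1/12; Jamal 1/12; Karim 1/9; Tariq 1/12; Widad 1/6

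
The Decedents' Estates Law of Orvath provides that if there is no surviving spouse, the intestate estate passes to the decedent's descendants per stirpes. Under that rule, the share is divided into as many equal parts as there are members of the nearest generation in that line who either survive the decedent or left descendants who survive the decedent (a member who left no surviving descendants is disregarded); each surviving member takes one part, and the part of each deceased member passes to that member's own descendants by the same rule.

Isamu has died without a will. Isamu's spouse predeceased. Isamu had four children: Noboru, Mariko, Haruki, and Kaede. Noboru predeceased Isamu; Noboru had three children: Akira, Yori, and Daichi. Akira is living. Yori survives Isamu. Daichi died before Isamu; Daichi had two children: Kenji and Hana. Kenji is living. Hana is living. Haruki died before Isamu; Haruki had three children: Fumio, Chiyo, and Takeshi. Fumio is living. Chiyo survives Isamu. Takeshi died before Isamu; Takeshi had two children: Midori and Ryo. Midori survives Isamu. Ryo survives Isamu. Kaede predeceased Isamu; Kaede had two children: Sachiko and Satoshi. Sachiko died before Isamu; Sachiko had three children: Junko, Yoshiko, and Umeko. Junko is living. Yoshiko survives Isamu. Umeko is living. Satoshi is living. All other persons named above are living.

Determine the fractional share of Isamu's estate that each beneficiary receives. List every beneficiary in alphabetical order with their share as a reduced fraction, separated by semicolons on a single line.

Akira 1/12; Chiyo 1/12; Fumio 1/12; Hana 1/24; Junko 1/24; Kenji 1/24; Mariko 1/4; Midori 1/24; Ryo 1/24; Satoshi 1/8; Umeko 1/24; Yori 1/12; Yoshiko 1/24

There is no surviving spouse, so the entire estate passes to Isamu's descendants per stirpes.
The estate is divided into 4 equal shares of 1/4 among Noboru, Mariko, Haruki, Kaede.
Noboru predeceased; the 1/4 allotted to Noboru's branch passes to Noboru's issue by representation.
The 1/4 is divided into 3 equal shares of 1/12 among Akira, Yori, Daichi.
Akira is living and takes 1/12.
Yori is living and takes 1/12.
Daichi predeceased; the 1/12 allotted to Daichi's branch passes to Daichi's issue by representation.
The 1/12 is divided into 2 equal shares of 1/24 among Kenji, Hana.
Kenji is living and takes 1/24.
Hana is living and takes 1/24.
Mariko is living and takes 1/4.
Haruki predeceased; the 1/4 allotted to Haruki's branch passes to Haruki's issue by representation.
The 1/4 is divided into 3 equal shares of 1/12 among Fumio, Chiyo, Takeshi.
Fumio is living and takes 1/12.
Chiyo is living and takes 1/12.
Takeshi predeceased; the 1/12 allotted to Takeshi's branch passes to Takeshi's issue by representation.
The 1/12 is divided into 2 equal shares of 1/24 among Midori, Ryo.
Midori is living and takes 1/24.
Ryo is living and takes 1/24.
Kaede predeceased; the 1/4 allotted to Kaede's branch passes to Kaede's issue by representation.
The 1/4 is divided into 2 equal shares of 1/8 among Sachiko, Satoshi.
Sachiko predeceased; the 1/8 allotted to Sachiko's branch passes to Sachiko's issue by representation.
The 1/8 is divided into 3 equal shares of 1/24 among Junko, Yoshiko, Umeko.
Junko is living and takes 1/24.
Yoshiko is living and takes 1/24.
Umeko is living and takes 1/24.
Satoshi is living and takes 1/8.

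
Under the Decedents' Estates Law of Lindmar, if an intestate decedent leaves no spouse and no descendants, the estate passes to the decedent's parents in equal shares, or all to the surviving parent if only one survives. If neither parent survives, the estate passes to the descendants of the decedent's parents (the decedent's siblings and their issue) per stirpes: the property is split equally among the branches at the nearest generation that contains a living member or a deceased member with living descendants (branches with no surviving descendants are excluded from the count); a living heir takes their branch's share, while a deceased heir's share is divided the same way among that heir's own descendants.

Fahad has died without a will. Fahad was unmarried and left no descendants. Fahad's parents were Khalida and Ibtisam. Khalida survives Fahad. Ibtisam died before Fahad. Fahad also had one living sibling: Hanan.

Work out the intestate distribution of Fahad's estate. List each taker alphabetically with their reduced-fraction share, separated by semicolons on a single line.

Khalida 1

Only one parent, Khalida, survives, so Khalida takes the entire estate. The siblings take nothing because a surviving parent has priority.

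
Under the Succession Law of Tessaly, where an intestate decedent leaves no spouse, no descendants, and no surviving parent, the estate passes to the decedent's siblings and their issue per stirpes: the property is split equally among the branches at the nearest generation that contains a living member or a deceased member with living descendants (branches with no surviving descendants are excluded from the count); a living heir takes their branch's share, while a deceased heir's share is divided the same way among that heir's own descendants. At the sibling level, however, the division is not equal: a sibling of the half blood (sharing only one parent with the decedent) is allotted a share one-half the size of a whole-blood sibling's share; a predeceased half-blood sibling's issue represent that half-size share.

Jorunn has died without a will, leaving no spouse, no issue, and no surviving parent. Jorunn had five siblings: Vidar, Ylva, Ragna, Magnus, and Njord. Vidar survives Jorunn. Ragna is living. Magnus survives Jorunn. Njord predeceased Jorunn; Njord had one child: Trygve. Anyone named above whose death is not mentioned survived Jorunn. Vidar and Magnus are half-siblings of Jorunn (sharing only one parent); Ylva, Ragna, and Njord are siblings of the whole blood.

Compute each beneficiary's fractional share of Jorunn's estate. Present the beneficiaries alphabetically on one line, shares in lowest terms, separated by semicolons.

No spouse, descendants, or parent survives, so the estate passes to Jorunn's siblings per stirpes.
Half-blood siblings count for one-half the weight of whole-blood siblings at the initial division.
Dividing 1 in proportion to weights (total weight 4): Vidar (weight 1/2) → 1/8; Ylva (weight 1) → 1/4; Ragna (weight 1) → 1/4; Magnus (weight 1/2) → 1/8; Njord (weight 1) → 1/4.
Vidar is living and takes 1/8.
Ylva is living and takes 1/4.
Ragna is living and takes 1/4.
Magnus is living and takes 1/8.
Njord predeceased; the 1/4 allotted to Njord's branch passes to Njord's issue by representation.
Trygve is the sole taker at this level and receives the full 1/4.

Magnus 1/8; Ragna 1/4; Trygve 1/4; Vidar 1/8; Ylva 1/4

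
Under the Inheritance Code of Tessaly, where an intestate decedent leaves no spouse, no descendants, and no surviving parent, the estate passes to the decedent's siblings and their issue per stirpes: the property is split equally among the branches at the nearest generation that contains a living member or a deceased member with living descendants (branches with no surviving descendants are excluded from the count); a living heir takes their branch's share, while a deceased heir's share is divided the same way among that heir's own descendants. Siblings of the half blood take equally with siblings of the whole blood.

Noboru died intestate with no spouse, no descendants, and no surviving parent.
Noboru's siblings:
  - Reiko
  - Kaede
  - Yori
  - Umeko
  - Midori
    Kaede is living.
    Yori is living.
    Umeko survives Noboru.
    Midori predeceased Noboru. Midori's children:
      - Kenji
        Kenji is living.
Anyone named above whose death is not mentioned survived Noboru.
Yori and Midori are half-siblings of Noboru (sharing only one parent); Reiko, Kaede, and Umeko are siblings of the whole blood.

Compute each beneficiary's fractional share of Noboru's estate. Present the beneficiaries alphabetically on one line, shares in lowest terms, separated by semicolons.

No spouse, descendants, or parent survives, so the estate passes to Noboru's siblings per stirpes.
Half-blood and whole-blood siblings take equally under the stated rule.
The estate is divided into 5 equal shares of 1/5 among Reiko, Kaede, Yori, Umeko, Midori.
Reiko is living and takes 1/5.
Kaede is living and takes 1/5.
Yori is living and takes 1/5.
Umeko is living and takes 1/5.
Midori predeceased; the 1/5 allotted to Midori's branch passes to Midori's issue by representation.
Kenji is the sole taker at this level and receives the full 1/5.

Kaede 1/5; Kenji 1/5; Reiko 1/5; Umeko 1/5; Yori 1/5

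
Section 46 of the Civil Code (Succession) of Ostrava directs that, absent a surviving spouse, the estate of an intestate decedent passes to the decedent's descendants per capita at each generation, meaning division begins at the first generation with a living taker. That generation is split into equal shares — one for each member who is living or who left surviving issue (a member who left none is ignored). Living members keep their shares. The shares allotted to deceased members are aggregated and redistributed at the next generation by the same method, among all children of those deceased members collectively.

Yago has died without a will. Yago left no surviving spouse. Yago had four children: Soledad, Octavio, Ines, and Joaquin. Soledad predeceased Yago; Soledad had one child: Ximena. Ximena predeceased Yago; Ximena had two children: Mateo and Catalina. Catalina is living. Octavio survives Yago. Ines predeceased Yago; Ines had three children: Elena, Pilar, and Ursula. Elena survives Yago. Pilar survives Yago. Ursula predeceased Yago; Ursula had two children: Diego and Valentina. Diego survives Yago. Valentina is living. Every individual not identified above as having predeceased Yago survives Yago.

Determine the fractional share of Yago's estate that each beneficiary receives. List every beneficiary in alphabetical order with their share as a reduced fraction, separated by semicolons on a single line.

Catalina 1/16; Diego 1/16; Elena 1/8; Joaquin 1/4; Mateo 1/16; Octavio 1/4; Pilar 1/8; Valentina 1/16

There is no surviving spouse, so the entire estate passes to Yago's descendants per capita at each generation.
At generation 1 (Soledad, Octavio, Ines, Joaquin) there are 4 shares of (1)/4 = 1/4 each.
Living: Octavio and Joaquin — each takes 1/4.
Deceased: Soledad and Ines. Their combined 1/2 is pooled and carried to generation 2.
At generation 2 (Ximena, Elena, Pilar, Ursula) there are 4 shares of (1/2)/4 = 1/8 each.
Living: Elena and Pilar — each takes 1/8.
Deceased: Ximena and Ursula. Their combined 1/4 is pooled and carried to generation 3.
At generation 3 (Mateo, Catalina, Diego, Valentina) there are 4 shares of (1/4)/4 = 1/16 each.
Living: Mateo, Catalina, Diego, and Valentina — each takes 1/16.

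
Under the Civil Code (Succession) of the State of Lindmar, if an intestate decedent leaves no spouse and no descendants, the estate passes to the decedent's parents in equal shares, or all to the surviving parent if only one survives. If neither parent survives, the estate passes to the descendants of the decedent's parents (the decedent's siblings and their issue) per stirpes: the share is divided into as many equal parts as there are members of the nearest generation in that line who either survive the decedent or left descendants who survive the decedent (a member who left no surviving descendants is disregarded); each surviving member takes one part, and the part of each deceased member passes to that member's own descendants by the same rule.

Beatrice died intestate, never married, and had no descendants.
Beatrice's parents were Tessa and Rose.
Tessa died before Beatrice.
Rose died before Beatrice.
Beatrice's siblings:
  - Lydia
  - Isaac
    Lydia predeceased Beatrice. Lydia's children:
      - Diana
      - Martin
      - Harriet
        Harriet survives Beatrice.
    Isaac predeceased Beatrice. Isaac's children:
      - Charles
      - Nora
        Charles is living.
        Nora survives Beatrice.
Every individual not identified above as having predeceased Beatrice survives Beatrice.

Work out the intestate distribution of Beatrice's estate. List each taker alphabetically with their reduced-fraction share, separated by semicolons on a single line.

Charles 1/4; Diana 1/6; Harriet 1/6; Martin 1/6; Nora 1/4

Neither parent survives and there are no descendants, so the estate passes to Beatrice's siblings and their issue per stirpes.
The estate is divided into 2 equal shares of 1/2 among Lydia, Isaac.
Lydia predeceased; the 1/2 allotted to Lydia's branch passes to Lydia's issue by representation.
The 1/2 is divided into 3 equal shares of 1/6 among Diana, Martin, Harriet.
Diana is living and takes 1/6.
Martin is living and takes 1/6.
Harriet is living and takes 1/6.
Isaac predeceased; the 1/2 allotted to Isaac's branch passes to Isaac's issue by representation.
The 1/2 is divided into 2 equal shares of 1/4 among Charles, Nora.
Charles is living and takes 1/4.
Nora is living and takes 1/4.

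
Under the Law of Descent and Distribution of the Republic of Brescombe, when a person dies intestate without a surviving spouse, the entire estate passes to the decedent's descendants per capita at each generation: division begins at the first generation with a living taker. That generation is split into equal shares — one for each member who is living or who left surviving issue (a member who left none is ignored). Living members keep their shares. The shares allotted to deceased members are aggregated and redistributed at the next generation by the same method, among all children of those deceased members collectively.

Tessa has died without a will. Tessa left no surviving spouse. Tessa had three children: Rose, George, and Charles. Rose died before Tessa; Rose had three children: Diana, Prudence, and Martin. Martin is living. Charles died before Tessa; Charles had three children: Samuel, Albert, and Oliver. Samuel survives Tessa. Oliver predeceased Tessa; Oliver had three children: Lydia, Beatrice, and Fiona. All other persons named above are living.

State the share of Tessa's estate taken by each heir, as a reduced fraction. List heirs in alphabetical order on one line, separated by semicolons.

There is no surviving spouse, so the entire estate passes to Tessa's descendants per capita at each generation.
At generation 1 (Rose, George, Charles) there are 3 shares of (1)/3 = 1/3 each.
Living: George — each takes 1/3.
Deceased: Rose and Charles. Their combined 2/3 is pooled and carried to generation 2.
At generation 2 (Diana, Prudence, Martin, Samuel, Albert, Oliver) there are 6 shares of (2/3)/6 = 1/9 each.
Living: Diana, Prudence, Martin, Samuel, and Albert — each takes 1/9.
Deceased: Oliver. That 1/9 share is carried to generation 3.
At generation 3 (Lydia, Beatrice, Fiona) there are 3 shares of (1/9)/3 = 1/27 each.
Living: Lydia, Beatrice, and Fiona — each takes 1/27.

Albert 1/9; Beatrice 1/27; Diana 1/9; Fiona 1/27; George 1/3; Lydia 1/27; Martin 1/9; Prudence 1/9; Samuel 1/9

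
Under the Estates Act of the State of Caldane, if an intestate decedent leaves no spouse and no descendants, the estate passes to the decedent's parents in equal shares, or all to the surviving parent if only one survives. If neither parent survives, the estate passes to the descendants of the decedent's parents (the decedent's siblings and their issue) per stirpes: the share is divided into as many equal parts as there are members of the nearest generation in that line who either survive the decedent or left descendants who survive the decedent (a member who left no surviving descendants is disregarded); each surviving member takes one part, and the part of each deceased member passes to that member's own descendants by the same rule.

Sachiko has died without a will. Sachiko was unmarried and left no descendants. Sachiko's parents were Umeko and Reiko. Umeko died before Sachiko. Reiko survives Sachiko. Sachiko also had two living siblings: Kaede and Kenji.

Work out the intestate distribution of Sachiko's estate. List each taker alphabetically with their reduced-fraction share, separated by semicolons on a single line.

Reiko 1

Only one parent, Reiko, survives, so Reiko takes the entire estate. The siblings take nothing because a surviving parent has priority.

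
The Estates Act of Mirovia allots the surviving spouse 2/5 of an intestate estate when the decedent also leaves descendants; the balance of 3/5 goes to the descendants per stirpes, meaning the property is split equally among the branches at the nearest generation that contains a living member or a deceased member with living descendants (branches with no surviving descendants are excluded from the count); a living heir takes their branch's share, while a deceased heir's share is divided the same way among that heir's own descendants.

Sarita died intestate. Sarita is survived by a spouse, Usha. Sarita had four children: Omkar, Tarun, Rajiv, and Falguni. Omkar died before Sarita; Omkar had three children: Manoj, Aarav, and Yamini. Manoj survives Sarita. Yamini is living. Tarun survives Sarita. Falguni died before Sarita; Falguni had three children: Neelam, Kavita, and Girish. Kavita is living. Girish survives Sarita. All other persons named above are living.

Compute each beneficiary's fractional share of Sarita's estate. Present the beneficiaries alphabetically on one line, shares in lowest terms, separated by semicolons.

Usha, as surviving spouse, takes 2/5.
The remaining 3/5 passes to Sarita's descendants per stirpes.
The 3/5 is divided into 4 equal shares of 3/20 among Omkar, Tarun, Rajiv, Falguni.
Omkar predeceased; the 3/20 allotted to Omkar's branch passes to Omkar's issue by representation.
The 3/20 is divided into 3 equal shares of 1/20 among Manoj, Aarav, Yamini.
Manoj is living and takes 1/20.
Aarav is living and takes 1/20.
Yamini is living and takes 1/20.
Tarun is living and takes 3/20.
Rajiv is living and takes 3/20.
Falguni predeceased; the 3/20 allotted to Falguni's branch passes to Falguni's issue by representation.
The 3/20 is divided into 3 equal shares of 1/20 among Neelam, Kavita, Girish.
Neelam is living and takes 1/20.
Kavita is living and takes 1/20.
Girish is living and takes 1/20.

Aarav 1/20; Girish 1/20; Kavita 1/20; Manoj 1/20; Neelam 1/20; Rajiv 3/20; Tarun 3/20; Usha 2/5; Yamini 1/20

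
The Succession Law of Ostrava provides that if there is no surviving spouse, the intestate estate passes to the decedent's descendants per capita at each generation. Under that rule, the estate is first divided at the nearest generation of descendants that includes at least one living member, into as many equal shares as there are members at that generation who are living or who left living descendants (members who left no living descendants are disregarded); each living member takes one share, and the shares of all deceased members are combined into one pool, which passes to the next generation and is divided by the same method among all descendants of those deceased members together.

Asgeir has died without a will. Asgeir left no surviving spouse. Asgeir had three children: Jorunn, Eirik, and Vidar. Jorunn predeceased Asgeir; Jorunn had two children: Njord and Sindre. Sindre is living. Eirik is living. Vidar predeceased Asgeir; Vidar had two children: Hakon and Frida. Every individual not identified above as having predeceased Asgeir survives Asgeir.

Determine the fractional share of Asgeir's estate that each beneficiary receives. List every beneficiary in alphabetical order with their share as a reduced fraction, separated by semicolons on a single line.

There is no surviving spouse, so the entire estate passes to Asgeir's descendants per capita at each generation.
At generation 1 (Jorunn, Eirik, Vidar) there are 3 shares of (1)/3 = 1/3 each.
Living: Eirik — each takes 1/3.
Deceased: Jorunn and Vidar. Their combined 2/3 is pooled and carried to generation 2.
At generation 2 (Njord, Sindre, Hakon, Frida) there are 4 shares of (2/3)/4 = 1/6 each.
Living: Njord, Sindre, Hakon, and Frida — each takes 1/6.

Eirik 1/3; Frida 1/6; Hakon 1/6; Njord 1/6; Sindre 1/6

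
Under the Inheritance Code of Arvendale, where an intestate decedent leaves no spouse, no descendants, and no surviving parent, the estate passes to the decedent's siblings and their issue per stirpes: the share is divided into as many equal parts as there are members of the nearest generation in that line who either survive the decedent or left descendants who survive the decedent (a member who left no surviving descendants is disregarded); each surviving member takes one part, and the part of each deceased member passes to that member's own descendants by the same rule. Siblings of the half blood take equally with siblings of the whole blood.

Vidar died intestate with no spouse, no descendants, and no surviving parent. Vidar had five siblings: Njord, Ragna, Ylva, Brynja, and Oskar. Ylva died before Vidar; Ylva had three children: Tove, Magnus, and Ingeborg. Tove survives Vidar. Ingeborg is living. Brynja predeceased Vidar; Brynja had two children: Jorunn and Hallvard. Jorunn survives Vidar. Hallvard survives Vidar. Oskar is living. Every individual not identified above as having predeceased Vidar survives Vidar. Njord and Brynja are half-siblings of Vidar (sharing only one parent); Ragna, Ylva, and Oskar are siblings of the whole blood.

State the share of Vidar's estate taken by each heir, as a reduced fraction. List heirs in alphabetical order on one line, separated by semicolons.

Hallvard 1/10; Ingeborg 1/15; Jorunn 1/10; Magnus 1/15; Njord 1/5; Oskar 1/5; Ragna 1/5; Tove 1/15

No spouse, descendants, or parent survives, so the estate passes to Vidar's siblings per stirpes.
Half-blood and whole-blood siblings take equally under the stated rule.
The estate is divided into 5 equal shares of 1/5 among Njord, Ragna, Ylva, Brynja, Oskar.
Njord is living and takes 1/5.
Ragna is living and takes 1/5.
Ylva predeceased; the 1/5 allotted to Ylva's branch passes to Ylva's issue by representation.
The 1/5 is divided into 3 equal shares of 1/15 among Tove, Magnus, Ingeborg.
Tove is living and takes 1/15.
Magnus is living and takes 1/15.
Ingeborg is living and takes 1/15.
Brynja predeceased; the 1/5 allotted to Brynja's branch passes to Brynja's issue by representation.
The 1/5 is divided into 2 equal shares of 1/10 among Jorunn, Hallvard.
Jorunn is living and takes 1/10.
Hallvard is living and takes 1/10.
Oskar is living and takes 1/5.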